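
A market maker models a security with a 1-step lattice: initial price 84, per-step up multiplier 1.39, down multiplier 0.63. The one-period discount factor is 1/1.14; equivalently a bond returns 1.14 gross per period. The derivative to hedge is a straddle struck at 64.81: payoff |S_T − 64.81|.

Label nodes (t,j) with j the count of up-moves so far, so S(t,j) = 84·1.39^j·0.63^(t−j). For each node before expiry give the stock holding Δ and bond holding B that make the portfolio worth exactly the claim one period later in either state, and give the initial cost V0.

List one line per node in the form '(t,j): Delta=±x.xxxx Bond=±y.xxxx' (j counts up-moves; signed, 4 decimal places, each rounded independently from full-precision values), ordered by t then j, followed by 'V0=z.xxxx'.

The replicating-portfolio and risk-neutral prices coincide; use p* = (1.14−0.63)/(1.39−0.63) = 0.6711 for the latter.
Payoff layer (t=1): V(1,0)=11.8900, V(1,1)=51.9500
Node (0,0) S=84.0000: V=(p*·51.9500+(1−p*)·11.8900)/1.14=34.0108; Δ=(51.9500−11.8900)/(116.7600−52.9200)=0.6275; B=V−Δ·S=-18.6997
Each (Δ,B) replicates both successor values, so the strategy is self-financing and V0 is arbitrage-free.

(0,0): Delta=0.6275 Bond=-18.6997
V0=34.0108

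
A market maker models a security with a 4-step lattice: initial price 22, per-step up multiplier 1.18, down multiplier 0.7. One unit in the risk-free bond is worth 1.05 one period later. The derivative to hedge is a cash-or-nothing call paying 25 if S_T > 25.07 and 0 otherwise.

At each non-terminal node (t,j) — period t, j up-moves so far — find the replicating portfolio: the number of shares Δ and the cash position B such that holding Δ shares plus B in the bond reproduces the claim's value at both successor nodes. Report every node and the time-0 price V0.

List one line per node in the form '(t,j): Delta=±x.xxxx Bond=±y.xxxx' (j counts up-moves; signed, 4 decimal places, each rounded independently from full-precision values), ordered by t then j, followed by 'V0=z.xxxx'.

(0,0): Delta=0.8835 Bond=-4.9836
(1,0): Delta=1.6310 Bond=-16.7449
(1,1): Delta=0.7187 Bond=-0.9569
(2,0): Delta=0.0000 Bond=0.0000
(2,1): Delta=1.9904 Bond=-24.1127
(2,2): Delta=0.4386 Bond=7.5783
(3,0): Delta=0.0000 Bond=0.0000
(3,1): Delta=0.0000 Bond=0.0000
(3,2): Delta=2.4289 Bond=-34.7222
(3,3): Delta=0.0000 Bond=23.8095
V0=14.4524

No-arbitrage ⇒ martingale measure with p* = (R−d)/(u−d) = 0.7292.
At expiry t=4: V(4,0)=0.0000, V(4,1)=0.0000, V(4,2)=0.0000, V(4,3)=25.0000, V(4,4)=25.0000
Node (3,0) S=7.5460: V=(p*·0.0000+(1−p*)·0.0000)/1.05=0.0000; Δ=(0.0000−0.0000)/(8.9043−5.2822)=0.0000; B=V−Δ·S=0.0000
Node (3,1) S=12.7204: V=(p*·0.0000+(1−p*)·0.0000)/1.05=0.0000; Δ=(0.0000−0.0000)/(15.0101−8.9043)=0.0000; B=V−Δ·S=0.0000
Node (3,2) S=21.4430: V=(p*·25.0000+(1−p*)·0.0000)/1.05=17.3611; Δ=(25.0000−0.0000)/(25.3027−15.0101)=2.4289; B=V−Δ·S=-34.7222
Node (3,3) S=36.1467: V=(p*·25.0000+(1−p*)·25.0000)/1.05=23.8095; Δ=(25.0000−25.0000)/(42.6531−25.3027)=0.0000; B=V−Δ·S=23.8095
Node (2,0) S=10.7800: V=(p*·0.0000+(1−p*)·0.0000)/1.05=0.0000; Δ=(0.0000−0.0000)/(12.7204−7.5460)=0.0000; B=V−Δ·S=0.0000
Node (2,1) S=18.1720: V=(p*·17.3611+(1−p*)·0.0000)/1.05=12.0563; Δ=(17.3611−0.0000)/(21.4430−12.7204)=1.9904; B=V−Δ·S=-24.1127
Node (2,2) S=30.6328: V=(p*·23.8095+(1−p*)·17.3611)/1.05=21.0125; Δ=(23.8095−17.3611)/(36.1467−21.4430)=0.4386; B=V−Δ·S=7.5783
Node (1,0) S=15.4000: V=(p*·12.0563+(1−p*)·0.0000)/1.05=8.3724; Δ=(12.0563−0.0000)/(18.1720−10.7800)=1.6310; B=V−Δ·S=-16.7449
Node (1,1) S=25.9600: V=(p*·21.0125+(1−p*)·12.0563)/1.05=17.7018; Δ=(21.0125−12.0563)/(30.6328−18.1720)=0.7187; B=V−Δ·S=-0.9569
Node (0,0) S=22.0000: V=(p*·17.7018+(1−p*)·8.3724)/1.05=14.4524; Δ=(17.7018−8.3724)/(25.9600−15.4000)=0.8835; B=V−Δ·S=-4.9836
Check: Δ(0,0)·S0 + B(0,0) = 14.4524 = V0.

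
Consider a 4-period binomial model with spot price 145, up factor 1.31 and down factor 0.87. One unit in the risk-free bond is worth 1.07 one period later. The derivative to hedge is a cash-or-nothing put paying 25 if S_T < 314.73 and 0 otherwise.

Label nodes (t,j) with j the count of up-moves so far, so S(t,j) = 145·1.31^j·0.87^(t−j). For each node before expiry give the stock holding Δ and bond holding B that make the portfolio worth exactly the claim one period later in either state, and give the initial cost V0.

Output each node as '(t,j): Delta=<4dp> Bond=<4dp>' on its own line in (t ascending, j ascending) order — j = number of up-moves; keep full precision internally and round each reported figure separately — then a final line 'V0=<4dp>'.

(0,0): Delta=-0.0300 Bond=22.6140
(1,0): Delta=0.0000 Bond=20.4074
(1,1): Delta=-0.0540 Bond=28.7444
(2,0): Delta=0.0000 Bond=21.8360
(2,1): Delta=0.0000 Bond=21.8360
(2,2): Delta=-0.0970 Bond=41.4613
(3,0): Delta=0.0000 Bond=23.3645
(3,1): Delta=0.0000 Bond=23.3645
(3,2): Delta=0.0000 Bond=23.3645
(3,3): Delta=-0.1743 Bond=69.5624
V0=18.2582

Since d<R<u, set p* = (R−d)/(u−d) = 0.4545; price each node as the discounted p*-expectation of its children.
Terminal payoffs: V(4,0)=25.0000, V(4,1)=25.0000, V(4,2)=25.0000, V(4,3)=25.0000, V(4,4)=0.0000
(3,0): S=95.4829. Δ = (V_up−V_dn)/(S_up−S_dn) = (25.0000−25.0000)/(125.0826−83.0702) = 0.0000. V = [p*·25.0000 + (1−p*)·25.0000]/1.07 = 23.3645. B = V − Δ·S = 23.3645.
(3,1): S=143.7732. Δ = (V_up−V_dn)/(S_up−S_dn) = (25.0000−25.0000)/(188.3428−125.0826) = 0.0000. V = [p*·25.0000 + (1−p*)·25.0000]/1.07 = 23.3645. B = V − Δ·S = 23.3645.
(3,2): S=216.4860. Δ = (V_up−V_dn)/(S_up−S_dn) = (25.0000−25.0000)/(283.5967−188.3428) = 0.0000. V = [p*·25.0000 + (1−p*)·25.0000]/1.07 = 23.3645. B = V − Δ·S = 23.3645.
(3,3): S=325.9732. Δ = (V_up−V_dn)/(S_up−S_dn) = (0.0000−25.0000)/(427.0249−283.5967) = -0.1743. V = [p*·0.0000 + (1−p*)·25.0000]/1.07 = 12.7443. B = V − Δ·S = 69.5624.
(2,0): S=109.7505. Δ = (V_up−V_dn)/(S_up−S_dn) = (23.3645−23.3645)/(143.7732−95.4829) = 0.0000. V = [p*·23.3645 + (1−p*)·23.3645]/1.07 = 21.8360. B = V − Δ·S = 21.8360.
(2,1): S=165.2565. Δ = (V_up−V_dn)/(S_up−S_dn) = (23.3645−23.3645)/(216.4860−143.7732) = 0.0000. V = [p*·23.3645 + (1−p*)·23.3645]/1.07 = 21.8360. B = V − Δ·S = 21.8360.
(2,2): S=248.8345. Δ = (V_up−V_dn)/(S_up−S_dn) = (12.7443−23.3645)/(325.9732−216.4860) = -0.0970. V = [p*·12.7443 + (1−p*)·23.3645]/1.07 = 17.3244. B = V − Δ·S = 41.4613.
(1,0): S=126.1500. Δ = (V_up−V_dn)/(S_up−S_dn) = (21.8360−21.8360)/(165.2565−109.7505) = 0.0000. V = [p*·21.8360 + (1−p*)·21.8360]/1.07 = 20.4074. B = V − Δ·S = 20.4074.
(1,1): S=189.9500. Δ = (V_up−V_dn)/(S_up−S_dn) = (17.3244−21.8360)/(248.8345−165.2565) = -0.0540. V = [p*·17.3244 + (1−p*)·21.8360]/1.07 = 18.4909. B = V − Δ·S = 28.7444.
(0,0): S=145.0000. Δ = (V_up−V_dn)/(S_up−S_dn) = (18.4909−20.4074)/(189.9500−126.1500) = -0.0300. V = [p*·18.4909 + (1−p*)·20.4074]/1.07 = 18.2582. B = V − Δ·S = 22.6140.
Each (Δ,B) replicates both successor values, so the strategy is self-financing and V0 is arbitrage-free.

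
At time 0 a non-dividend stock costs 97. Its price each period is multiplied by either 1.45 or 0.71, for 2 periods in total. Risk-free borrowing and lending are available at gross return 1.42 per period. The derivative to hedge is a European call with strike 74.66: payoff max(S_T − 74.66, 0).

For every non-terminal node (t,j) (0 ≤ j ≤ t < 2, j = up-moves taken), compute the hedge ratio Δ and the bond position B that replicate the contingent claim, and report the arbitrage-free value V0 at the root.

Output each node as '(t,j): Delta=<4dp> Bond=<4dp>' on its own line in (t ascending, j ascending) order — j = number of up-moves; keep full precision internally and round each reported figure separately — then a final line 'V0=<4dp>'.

No-arbitrage ⇒ martingale measure with p* = (R−d)/(u−d) = 0.9595.
Payoff layer (t=2): V(2,0)=0.0000, V(2,1)=25.2015, V(2,2)=129.2825
Node (1,0) S=68.8700: V=(p*·25.2015+(1−p*)·0.0000)/1.42=17.0280; Δ=(25.2015−0.0000)/(99.8615−48.8977)=0.4945; B=V−Δ·S=-17.0280
Node (1,1) S=140.6500: V=(p*·129.2825+(1−p*)·25.2015)/1.42=88.0725; Δ=(129.2825−25.2015)/(203.9425−99.8615)=1.0000; B=V−Δ·S=-52.5775
Node (0,0) S=97.0000: V=(p*·88.0725+(1−p*)·17.0280)/1.42=59.9946; Δ=(88.0725−17.0280)/(140.6500−68.8700)=0.9898; B=V−Δ·S=-36.0115
Root portfolio cost Δ·97+B reproduces V0=59.9946.

(0,0): Delta=0.9898 Bond=-36.0115
(1,0): Delta=0.4945 Bond=-17.0280
(1,1): Delta=1.0000 Bond=-52.5775
V0=59.9946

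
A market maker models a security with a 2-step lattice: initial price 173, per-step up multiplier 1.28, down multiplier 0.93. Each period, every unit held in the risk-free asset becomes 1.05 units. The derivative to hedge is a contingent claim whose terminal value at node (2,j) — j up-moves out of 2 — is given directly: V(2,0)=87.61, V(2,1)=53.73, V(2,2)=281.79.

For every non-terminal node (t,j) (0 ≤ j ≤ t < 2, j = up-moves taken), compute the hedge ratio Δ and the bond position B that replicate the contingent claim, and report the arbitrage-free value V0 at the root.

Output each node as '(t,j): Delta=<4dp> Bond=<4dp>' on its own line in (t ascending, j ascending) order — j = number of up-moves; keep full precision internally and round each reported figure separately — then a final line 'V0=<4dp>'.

Risk-neutral probability p* = (R−d)/(u−d) = (1.05−0.93)/(1.28−0.93) = 0.3429.
At expiry t=2: V(2,0)=87.6100, V(2,1)=53.7300, V(2,2)=281.7900
  t=1,j=0: stock 160.8900 → up 205.9392 (V=53.7300), down 149.6277 (V=87.6100). Price 72.3752; hedge Δ=-0.6017, bond B=169.1752.
  t=1,j=1: stock 221.4400 → up 283.4432 (V=281.7900), down 205.9392 (V=53.7300). Price 125.6400; hedge Δ=2.9426, bond B=-525.9600.
  t=0,j=0: stock 173.0000 → up 221.4400 (V=125.6400), down 160.8900 (V=72.3752). Price 86.3214; hedge Δ=0.8797, bond B=-65.8637.
Check: Δ(0,0)·S0 + B(0,0) = 86.3214 = V0.

(0,0): Delta=0.8797 Bond=-65.8637
(1,0): Delta=-0.6017 Bond=169.1752
(1,1): Delta=2.9426 Bond=-525.9600
V0=86.3214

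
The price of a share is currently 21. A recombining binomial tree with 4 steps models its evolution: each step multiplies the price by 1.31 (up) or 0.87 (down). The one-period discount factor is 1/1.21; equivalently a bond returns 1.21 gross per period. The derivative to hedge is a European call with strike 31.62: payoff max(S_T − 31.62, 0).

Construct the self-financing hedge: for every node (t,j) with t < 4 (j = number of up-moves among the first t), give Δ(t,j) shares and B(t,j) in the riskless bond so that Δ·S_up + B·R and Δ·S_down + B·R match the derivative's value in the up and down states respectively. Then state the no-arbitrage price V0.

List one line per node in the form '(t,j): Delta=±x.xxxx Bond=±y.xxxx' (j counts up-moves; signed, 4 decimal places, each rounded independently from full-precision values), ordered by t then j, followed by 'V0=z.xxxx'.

(0,0): Delta=0.8206 Bond=-10.3559
(1,0): Delta=0.4796 Bond=-6.2996
(1,1): Delta=0.8872 Bond=-14.3632
(2,0): Delta=0.0000 Bond=0.0000
(2,1): Delta=0.5732 Bond=-9.8645
(2,2): Delta=0.9486 Bond=-19.5898
(3,0): Delta=0.0000 Bond=0.0000
(3,1): Delta=0.0000 Bond=0.0000
(3,2): Delta=0.6852 Bond=-15.4466
(3,3): Delta=1.0000 Bond=-26.1322
V0=6.8769

No-arbitrage ⇒ martingale measure with p* = (R−d)/(u−d) = 0.7727.
At expiry t=4: V(4,0)=0.0000, V(4,1)=0.0000, V(4,2)=0.0000, V(4,3)=9.4526, V(4,4)=30.2250
(3,0): S=13.8286. Δ = (V_up−V_dn)/(S_up−S_dn) = (0.0000−0.0000)/(18.1154−12.0308) = 0.0000. V = [p*·0.0000 + (1−p*)·0.0000]/1.21 = 0.0000. B = V − Δ·S = 0.0000.
(3,1): S=20.8223. Δ = (V_up−V_dn)/(S_up−S_dn) = (0.0000−0.0000)/(27.2772−18.1154) = 0.0000. V = [p*·0.0000 + (1−p*)·0.0000]/1.21 = 0.0000. B = V − Δ·S = 0.0000.
(3,2): S=31.3531. Δ = (V_up−V_dn)/(S_up−S_dn) = (9.4526−0.0000)/(41.0726−27.2772) = 0.6852. V = [p*·9.4526 + (1−p*)·0.0000]/1.21 = 6.0366. B = V − Δ·S = -15.4466.
(3,3): S=47.2099. Δ = (V_up−V_dn)/(S_up−S_dn) = (30.2250−9.4526)/(61.8450−41.0726) = 1.0000. V = [p*·30.2250 + (1−p*)·9.4526]/1.21 = 21.0777. B = V − Δ·S = -26.1322.
(2,0): S=15.8949. Δ = (V_up−V_dn)/(S_up−S_dn) = (0.0000−0.0000)/(20.8223−13.8286) = 0.0000. V = [p*·0.0000 + (1−p*)·0.0000]/1.21 = 0.0000. B = V − Δ·S = 0.0000.
(2,1): S=23.9337. Δ = (V_up−V_dn)/(S_up−S_dn) = (6.0366−0.0000)/(31.3531−20.8223) = 0.5732. V = [p*·6.0366 + (1−p*)·0.0000]/1.21 = 3.8551. B = V − Δ·S = -9.8645.
(2,2): S=36.0381. Δ = (V_up−V_dn)/(S_up−S_dn) = (21.0777−6.0366)/(47.2099−31.3531) = 0.9486. V = [p*·21.0777 + (1−p*)·6.0366]/1.21 = 14.5944. B = V − Δ·S = -19.5898.
(1,0): S=18.2700. Δ = (V_up−V_dn)/(S_up−S_dn) = (3.8551−0.0000)/(23.9337−15.8949) = 0.4796. V = [p*·3.8551 + (1−p*)·0.0000]/1.21 = 2.4619. B = V − Δ·S = -6.2996.
(1,1): S=27.5100. Δ = (V_up−V_dn)/(S_up−S_dn) = (14.5944−3.8551)/(36.0381−23.9337) = 0.8872. V = [p*·14.5944 + (1−p*)·3.8551]/1.21 = 10.0444. B = V − Δ·S = -14.3632.
(0,0): S=21.0000. Δ = (V_up−V_dn)/(S_up−S_dn) = (10.0444−2.4619)/(27.5100−18.2700) = 0.8206. V = [p*·10.0444 + (1−p*)·2.4619]/1.21 = 6.8769. B = V − Δ·S = -10.3559.
The time-0 hedge costs 6.8769, which is the no-arbitrage price.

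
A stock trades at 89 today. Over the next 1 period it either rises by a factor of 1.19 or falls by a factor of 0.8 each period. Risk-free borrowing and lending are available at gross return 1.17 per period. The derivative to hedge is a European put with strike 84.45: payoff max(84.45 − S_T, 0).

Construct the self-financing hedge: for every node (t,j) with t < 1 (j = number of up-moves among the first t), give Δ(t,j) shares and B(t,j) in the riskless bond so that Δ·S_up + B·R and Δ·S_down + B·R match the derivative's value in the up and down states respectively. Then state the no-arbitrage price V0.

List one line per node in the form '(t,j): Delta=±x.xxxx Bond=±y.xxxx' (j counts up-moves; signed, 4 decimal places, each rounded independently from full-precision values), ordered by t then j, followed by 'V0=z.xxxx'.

(0,0): Delta=-0.3817 Bond=34.5551
V0=0.5808

Since d<R<u, set p* = (R−d)/(u−d) = 0.9487; price each node as the discounted p*-expectation of its children.
At expiry t=1: V(1,0)=13.2500, V(1,1)=0.0000
  t=0,j=0: stock 89.0000 → up 105.9100 (V=0.0000), down 71.2000 (V=13.2500). Price 0.5808; hedge Δ=-0.3817, bond B=34.5551.
Root portfolio cost Δ·89+B reproduces V0=0.5808.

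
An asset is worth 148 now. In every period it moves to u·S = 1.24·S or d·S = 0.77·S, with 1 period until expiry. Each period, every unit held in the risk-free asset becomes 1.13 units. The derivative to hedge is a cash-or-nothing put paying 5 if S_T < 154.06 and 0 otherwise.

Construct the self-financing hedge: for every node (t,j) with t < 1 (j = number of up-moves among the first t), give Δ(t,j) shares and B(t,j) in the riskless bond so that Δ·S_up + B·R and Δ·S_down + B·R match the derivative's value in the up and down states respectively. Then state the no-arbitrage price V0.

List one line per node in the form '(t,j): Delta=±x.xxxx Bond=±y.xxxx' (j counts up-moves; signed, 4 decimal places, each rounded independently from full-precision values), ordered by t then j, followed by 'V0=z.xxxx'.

(0,0): Delta=-0.0719 Bond=11.6739
V0=1.0356

The replicating-portfolio and risk-neutral prices coincide; use p* = (1.13−0.77)/(1.24−0.77) = 0.7660 for the latter.
Terminal values V(1,·): V(1,0)=5.0000, V(1,1)=0.0000
Node (0,0) S=148.0000: V=(p*·0.0000+(1−p*)·5.0000)/1.13=1.0356; Δ=(0.0000−5.0000)/(183.5200−113.9600)=-0.0719; B=V−Δ·S=11.6739
Each (Δ,B) replicates both successor values, so the strategy is self-financing and V0 is arbitrage-free.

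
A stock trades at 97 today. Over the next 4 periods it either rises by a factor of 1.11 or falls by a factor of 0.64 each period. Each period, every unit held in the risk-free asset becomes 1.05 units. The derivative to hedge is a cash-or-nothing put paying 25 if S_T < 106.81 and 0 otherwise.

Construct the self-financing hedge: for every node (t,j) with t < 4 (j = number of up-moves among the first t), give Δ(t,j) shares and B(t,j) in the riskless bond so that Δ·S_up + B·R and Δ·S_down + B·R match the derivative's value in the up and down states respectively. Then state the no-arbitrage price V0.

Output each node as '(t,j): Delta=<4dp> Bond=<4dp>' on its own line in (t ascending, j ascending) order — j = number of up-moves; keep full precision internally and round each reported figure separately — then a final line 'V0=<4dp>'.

(0,0): Delta=-0.3145 Bond=39.1594
(1,0): Delta=0.0000 Bond=21.5959
(1,1): Delta=-0.3410 Bond=43.9742
(2,0): Delta=0.0000 Bond=22.6757
(2,1): Delta=0.0000 Bond=22.6757
(2,2): Delta=-0.3698 Bond=49.6115
(3,0): Delta=0.0000 Bond=23.8095
(3,1): Delta=0.0000 Bond=23.8095
(3,2): Delta=0.0000 Bond=23.8095
(3,3): Delta=-0.4010 Bond=56.2310
V0=8.6571

Under the risk-neutral measure, an up-move has probability p* = (R−d)/(u−d) = 0.8723 and values discount at R = 1.05.
At expiry t=4: V(4,0)=25.0000, V(4,1)=25.0000, V(4,2)=25.0000, V(4,3)=25.0000, V(4,4)=0.0000
(3,0): S=25.4280. Δ = (V_up−V_dn)/(S_up−S_dn) = (25.0000−25.0000)/(28.2250−16.2739) = 0.0000. V = [p*·25.0000 + (1−p*)·25.0000]/1.05 = 23.8095. B = V − Δ·S = 23.8095.
(3,1): S=44.1016. Δ = (V_up−V_dn)/(S_up−S_dn) = (25.0000−25.0000)/(48.9528−28.2250) = 0.0000. V = [p*·25.0000 + (1−p*)·25.0000]/1.05 = 23.8095. B = V − Δ·S = 23.8095.
(3,2): S=76.4888. Δ = (V_up−V_dn)/(S_up−S_dn) = (25.0000−25.0000)/(84.9025−48.9528) = 0.0000. V = [p*·25.0000 + (1−p*)·25.0000]/1.05 = 23.8095. B = V − Δ·S = 23.8095.
(3,3): S=132.6602. Δ = (V_up−V_dn)/(S_up−S_dn) = (0.0000−25.0000)/(147.2528−84.9025) = -0.4010. V = [p*·0.0000 + (1−p*)·25.0000]/1.05 = 3.0395. B = V − Δ·S = 56.2310.
(2,0): S=39.7312. Δ = (V_up−V_dn)/(S_up−S_dn) = (23.8095−23.8095)/(44.1016−25.4280) = 0.0000. V = [p*·23.8095 + (1−p*)·23.8095]/1.05 = 22.6757. B = V − Δ·S = 22.6757.
(2,1): S=68.9088. Δ = (V_up−V_dn)/(S_up−S_dn) = (23.8095−23.8095)/(76.4888−44.1016) = 0.0000. V = [p*·23.8095 + (1−p*)·23.8095]/1.05 = 22.6757. B = V − Δ·S = 22.6757.
(2,2): S=119.5137. Δ = (V_up−V_dn)/(S_up−S_dn) = (3.0395−23.8095)/(132.6602−76.4888) = -0.3698. V = [p*·3.0395 + (1−p*)·23.8095]/1.05 = 5.4200. B = V − Δ·S = 49.6115.
(1,0): S=62.0800. Δ = (V_up−V_dn)/(S_up−S_dn) = (22.6757−22.6757)/(68.9088−39.7312) = 0.0000. V = [p*·22.6757 + (1−p*)·22.6757]/1.05 = 21.5959. B = V − Δ·S = 21.5959.
(1,1): S=107.6700. Δ = (V_up−V_dn)/(S_up−S_dn) = (5.4200−22.6757)/(119.5137−68.9088) = -0.3410. V = [p*·5.4200 + (1−p*)·22.6757]/1.05 = 7.2599. B = V − Δ·S = 43.9742.
(0,0): S=97.0000. Δ = (V_up−V_dn)/(S_up−S_dn) = (7.2599−21.5959)/(107.6700−62.0800) = -0.3145. V = [p*·7.2599 + (1−p*)·21.5959]/1.05 = 8.6571. B = V − Δ·S = 39.1594.
Each (Δ,B) replicates both successor values, so the strategy is self-financing and V0 is arbitrage-free.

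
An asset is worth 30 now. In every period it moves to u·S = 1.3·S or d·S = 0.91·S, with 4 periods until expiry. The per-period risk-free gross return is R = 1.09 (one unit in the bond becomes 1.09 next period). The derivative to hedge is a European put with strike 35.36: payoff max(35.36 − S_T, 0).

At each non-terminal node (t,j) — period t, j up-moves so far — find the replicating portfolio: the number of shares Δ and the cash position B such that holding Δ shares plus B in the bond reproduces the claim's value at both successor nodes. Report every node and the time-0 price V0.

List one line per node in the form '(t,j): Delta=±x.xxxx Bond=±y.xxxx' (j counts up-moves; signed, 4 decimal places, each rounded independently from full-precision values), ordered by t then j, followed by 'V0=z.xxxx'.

(0,0): Delta=-0.2490 Bond=9.5711
(1,0): Delta=-0.4367 Bond=15.5554
(1,1): Delta=-0.0958 Bond=4.4559
(2,0): Delta=-0.7105 Bond=23.7570
(2,1): Delta=-0.2131 Bond=9.0200
(2,2): Delta=0.0000 Bond=0.0000
(3,0): Delta=-1.0000 Bond=32.4404
(3,1): Delta=-0.4740 Bond=18.2591
(3,2): Delta=0.0000 Bond=0.0000
(3,3): Delta=0.0000 Bond=0.0000
V0=2.0998

No-arbitrage ⇒ martingale measure with p* = (R−d)/(u−d) = 0.4615.
Payoff layer (t=4): V(4,0)=14.7875, V(4,1)=5.9707, V(4,2)=0.0000, V(4,3)=0.0000, V(4,4)=0.0000
(3,0): S=22.6071. Δ = (V_up−V_dn)/(S_up−S_dn) = (5.9707−14.7875)/(29.3893−20.5725) = -1.0000. V = [p*·5.9707 + (1−p*)·14.7875]/1.09 = 9.8332. B = V − Δ·S = 32.4404.
(3,1): S=32.2959. Δ = (V_up−V_dn)/(S_up−S_dn) = (0.0000−5.9707)/(41.9847−29.3893) = -0.4740. V = [p*·0.0000 + (1−p*)·5.9707]/1.09 = 2.9495. B = V − Δ·S = 18.2591.
(3,2): S=46.1370. Δ = (V_up−V_dn)/(S_up−S_dn) = (0.0000−0.0000)/(59.9781−41.9847) = 0.0000. V = [p*·0.0000 + (1−p*)·0.0000]/1.09 = 0.0000. B = V − Δ·S = 0.0000.
(3,3): S=65.9100. Δ = (V_up−V_dn)/(S_up−S_dn) = (0.0000−0.0000)/(85.6830−59.9781) = 0.0000. V = [p*·0.0000 + (1−p*)·0.0000]/1.09 = 0.0000. B = V − Δ·S = 0.0000.
(2,0): S=24.8430. Δ = (V_up−V_dn)/(S_up−S_dn) = (2.9495−9.8332)/(32.2959−22.6071) = -0.7105. V = [p*·2.9495 + (1−p*)·9.8332]/1.09 = 6.1066. B = V − Δ·S = 23.7570.
(2,1): S=35.4900. Δ = (V_up−V_dn)/(S_up−S_dn) = (0.0000−2.9495)/(46.1370−32.2959) = -0.2131. V = [p*·0.0000 + (1−p*)·2.9495]/1.09 = 1.4571. B = V − Δ·S = 9.0200.
(2,2): S=50.7000. Δ = (V_up−V_dn)/(S_up−S_dn) = (0.0000−0.0000)/(65.9100−46.1370) = 0.0000. V = [p*·0.0000 + (1−p*)·0.0000]/1.09 = 0.0000. B = V − Δ·S = 0.0000.
(1,0): S=27.3000. Δ = (V_up−V_dn)/(S_up−S_dn) = (1.4571−6.1066)/(35.4900−24.8430) = -0.4367. V = [p*·1.4571 + (1−p*)·6.1066]/1.09 = 3.6336. B = V − Δ·S = 15.5554.
(1,1): S=39.0000. Δ = (V_up−V_dn)/(S_up−S_dn) = (0.0000−1.4571)/(50.7000−35.4900) = -0.0958. V = [p*·0.0000 + (1−p*)·1.4571]/1.09 = 0.7198. B = V − Δ·S = 4.4559.
(0,0): S=30.0000. Δ = (V_up−V_dn)/(S_up−S_dn) = (0.7198−3.6336)/(39.0000−27.3000) = -0.2490. V = [p*·0.7198 + (1−p*)·3.6336]/1.09 = 2.0998. B = V − Δ·S = 9.5711.
Each (Δ,B) replicates both successor values, so the strategy is self-financing and V0 is arbitrage-free.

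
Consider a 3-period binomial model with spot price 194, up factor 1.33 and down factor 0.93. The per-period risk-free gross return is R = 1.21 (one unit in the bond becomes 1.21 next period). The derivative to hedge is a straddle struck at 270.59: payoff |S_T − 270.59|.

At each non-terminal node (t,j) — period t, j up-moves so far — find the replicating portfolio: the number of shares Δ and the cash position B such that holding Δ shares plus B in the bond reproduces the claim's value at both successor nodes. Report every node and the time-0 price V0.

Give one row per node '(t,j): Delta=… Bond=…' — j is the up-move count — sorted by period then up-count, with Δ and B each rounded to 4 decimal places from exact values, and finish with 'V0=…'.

(0,0): Delta=0.5430 Bond=-50.4730
(1,0): Delta=-0.2215 Bond=76.8688
(1,1): Delta=0.7721 Bond=-120.1900
(2,0): Delta=-1.0000 Bond=223.6281
(2,1): Delta=0.0117 Bond=37.0327
(2,2): Delta=1.0000 Bond=-223.6281
V0=54.8704

Risk-neutral probability p* = (R−d)/(u−d) = (1.21−0.93)/(1.33−0.93) = 0.7000.
Terminal values V(3,·): V(3,0)=114.5447, V(3,1)=47.4285, V(3,2)=48.5549, V(3,3)=185.8216
(2,0): S=167.7906. Δ = (V_up−V_dn)/(S_up−S_dn) = (47.4285−114.5447)/(223.1615−156.0453) = -1.0000. V = [p*·47.4285 + (1−p*)·114.5447]/1.21 = 55.8375. B = V − Δ·S = 223.6281.
(2,1): S=239.9586. Δ = (V_up−V_dn)/(S_up−S_dn) = (48.5549−47.4285)/(319.1449−223.1615) = 0.0117. V = [p*·48.5549 + (1−p*)·47.4285]/1.21 = 39.8488. B = V − Δ·S = 37.0327.
(2,2): S=343.1666. Δ = (V_up−V_dn)/(S_up−S_dn) = (185.8216−48.5549)/(456.4116−319.1449) = 1.0000. V = [p*·185.8216 + (1−p*)·48.5549]/1.21 = 119.5385. B = V − Δ·S = -223.6281.
(1,0): S=180.4200. Δ = (V_up−V_dn)/(S_up−S_dn) = (39.8488−55.8375)/(239.9586−167.7906) = -0.2215. V = [p*·39.8488 + (1−p*)·55.8375]/1.21 = 36.8970. B = V − Δ·S = 76.8688.
(1,1): S=258.0200. Δ = (V_up−V_dn)/(S_up−S_dn) = (119.5385−39.8488)/(343.1666−239.9586) = 0.7721. V = [p*·119.5385 + (1−p*)·39.8488]/1.21 = 79.0344. B = V − Δ·S = -120.1900.
(0,0): S=194.0000. Δ = (V_up−V_dn)/(S_up−S_dn) = (79.0344−36.8970)/(258.0200−180.4200) = 0.5430. V = [p*·79.0344 + (1−p*)·36.8970]/1.21 = 54.8704. B = V − Δ·S = -50.4730.
Each (Δ,B) replicates both successor values, so the strategy is self-financing and V0 is arbitrage-free.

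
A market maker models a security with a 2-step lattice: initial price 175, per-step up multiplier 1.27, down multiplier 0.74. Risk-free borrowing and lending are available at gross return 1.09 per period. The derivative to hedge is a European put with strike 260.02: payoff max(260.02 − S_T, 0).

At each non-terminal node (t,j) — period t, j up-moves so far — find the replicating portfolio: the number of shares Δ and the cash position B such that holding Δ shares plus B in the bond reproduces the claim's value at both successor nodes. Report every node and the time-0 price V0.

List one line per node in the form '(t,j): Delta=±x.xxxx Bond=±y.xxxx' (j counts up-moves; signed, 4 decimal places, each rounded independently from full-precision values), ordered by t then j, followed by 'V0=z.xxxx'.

The replicating-portfolio and risk-neutral prices coincide; use p* = (1.09−0.74)/(1.27−0.74) = 0.6604 for the latter.
Terminal values V(2,·): V(2,0)=164.1900, V(2,1)=95.5550, V(2,2)=0.0000
(1,0): S=129.5000. Δ = (V_up−V_dn)/(S_up−S_dn) = (95.5550−164.1900)/(164.4650−95.8300) = -1.0000. V = [p*·95.5550 + (1−p*)·164.1900]/1.09 = 109.0505. B = V − Δ·S = 238.5505.
(1,1): S=222.2500. Δ = (V_up−V_dn)/(S_up−S_dn) = (0.0000−95.5550)/(282.2575−164.4650) = -0.8112. V = [p*·0.0000 + (1−p*)·95.5550]/1.09 = 29.7731. B = V − Δ·S = 210.0655.
(0,0): S=175.0000. Δ = (V_up−V_dn)/(S_up−S_dn) = (29.7731−109.0505)/(222.2500−129.5000) = -0.8547. V = [p*·29.7731 + (1−p*)·109.0505]/1.09 = 52.0160. B = V − Δ·S = 201.5960.
Check: Δ(0,0)·S0 + B(0,0) = 52.0160 = V0.

(0,0): Delta=-0.8547 Bond=201.5960
(1,0): Delta=-1.0000 Bond=238.5505
(1,1): Delta=-0.8112 Bond=210.0655
V0=52.0160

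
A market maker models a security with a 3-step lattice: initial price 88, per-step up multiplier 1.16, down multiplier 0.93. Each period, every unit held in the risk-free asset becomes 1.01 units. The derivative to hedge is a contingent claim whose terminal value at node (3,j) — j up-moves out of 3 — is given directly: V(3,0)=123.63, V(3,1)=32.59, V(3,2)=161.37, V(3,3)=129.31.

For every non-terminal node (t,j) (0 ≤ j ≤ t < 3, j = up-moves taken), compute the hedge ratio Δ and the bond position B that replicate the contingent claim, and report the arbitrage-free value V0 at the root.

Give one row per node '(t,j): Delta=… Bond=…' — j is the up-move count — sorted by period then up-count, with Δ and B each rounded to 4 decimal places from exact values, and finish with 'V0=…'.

(0,0): Delta=0.7665 Bond=22.2311
(1,0): Delta=-0.7670 Bond=147.9476
(1,1): Delta=3.0715 Bond=-212.8481
(2,0): Delta=-5.2006 Bond=486.8795
(2,1): Delta=5.8979 Bond=-483.2962
(2,2): Delta=-1.1772 Bond=288.1227
V0=89.6792

No-arbitrage ⇒ martingale measure with p* = (R−d)/(u−d) = 0.3478.
Terminal payoffs: V(3,0)=123.6300, V(3,1)=32.5900, V(3,2)=161.3700, V(3,3)=129.3100
  t=2,j=0: stock 76.1112 → up 88.2890 (V=32.5900), down 70.7834 (V=123.6300). Price 91.0534; hedge Δ=-5.2006, bond B=486.8795.
  t=2,j=1: stock 94.9344 → up 110.1239 (V=161.3700), down 88.2890 (V=32.5900). Price 76.6169; hedge Δ=5.8979, bond B=-483.2962.
  t=2,j=2: stock 118.4128 → up 137.3588 (V=129.3100), down 110.1239 (V=161.3700). Price 148.7314; hedge Δ=-1.1772, bond B=288.1227.
  t=1,j=0: stock 81.8400 → up 94.9344 (V=76.6169), down 76.1112 (V=91.0534). Price 85.1802; hedge Δ=-0.7670, bond B=147.9476.
  t=1,j=1: stock 102.0800 → up 118.4128 (V=148.7314), down 94.9344 (V=76.6169). Price 100.6932; hedge Δ=3.0715, bond B=-212.8481.
  t=0,j=0: stock 88.0000 → up 102.0800 (V=100.6932), down 81.8400 (V=85.1802). Price 89.6792; hedge Δ=0.7665, bond B=22.2311.
Check: Δ(0,0)·S0 + B(0,0) = 89.6792 = V0.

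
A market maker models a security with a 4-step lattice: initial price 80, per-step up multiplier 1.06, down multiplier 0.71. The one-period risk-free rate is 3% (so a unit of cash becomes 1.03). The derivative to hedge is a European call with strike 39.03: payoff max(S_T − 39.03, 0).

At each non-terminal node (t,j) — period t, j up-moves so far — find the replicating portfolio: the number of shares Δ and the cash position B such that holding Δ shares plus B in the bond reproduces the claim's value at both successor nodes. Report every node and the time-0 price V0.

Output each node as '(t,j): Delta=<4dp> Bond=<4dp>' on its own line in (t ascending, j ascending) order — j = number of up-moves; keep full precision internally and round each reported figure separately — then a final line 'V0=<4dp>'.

(0,0): Delta=0.9941 Bond=-34.1852
(1,0): Delta=0.9320 Bond=-31.6853
(1,1): Delta=0.9980 Bond=-35.5412
(2,0): Delta=0.3951 Bond=-10.9833
(2,1): Delta=0.9657 Bond=-34.6658
(2,2): Delta=1.0000 Bond=-36.7895
(3,0): Delta=0.0000 Bond=0.0000
(3,1): Delta=0.4199 Bond=-12.3734
(3,2): Delta=1.0000 Bond=-37.8932
(3,3): Delta=1.0000 Bond=-37.8932
V0=45.3410

The replicating-portfolio and risk-neutral prices coincide; use p* = (1.03−0.71)/(1.06−0.71) = 0.9143 for the latter.
At expiry t=4: V(4,0)=0.0000, V(4,1)=0.0000, V(4,2)=6.2825, V(4,3)=28.6197, V(4,4)=61.9682
  t=3,j=0: stock 28.6329 → up 30.3509 (V=0.0000), down 20.3293 (V=0.0000). Price 0.0000; hedge Δ=0.0000, bond B=0.0000.
  t=3,j=1: stock 42.7477 → up 45.3125 (V=6.2825), down 30.3509 (V=0.0000). Price 5.5767; hedge Δ=0.4199, bond B=-12.3734.
  t=3,j=2: stock 63.8205 → up 67.6497 (V=28.6197), down 45.3125 (V=6.2825). Price 25.9273; hedge Δ=1.0000, bond B=-37.8932.
  t=3,j=3: stock 95.2813 → up 100.9982 (V=61.9682), down 67.6497 (V=28.6197). Price 57.3881; hedge Δ=1.0000, bond B=-37.8932.
  t=2,j=0: stock 40.3280 → up 42.7477 (V=5.5767), down 28.6329 (V=0.0000). Price 4.9502; hedge Δ=0.3951, bond B=-10.9833.
  t=2,j=1: stock 60.2080 → up 63.8205 (V=25.9273), down 42.7477 (V=5.5767). Price 23.4786; hedge Δ=0.9657, bond B=-34.6658.
  t=2,j=2: stock 89.8880 → up 95.2813 (V=57.3881), down 63.8205 (V=25.9273). Price 53.0985; hedge Δ=1.0000, bond B=-36.7895.
  t=1,j=0: stock 56.8000 → up 60.2080 (V=23.4786), down 40.3280 (V=4.9502). Price 21.2529; hedge Δ=0.9320, bond B=-31.6853.
  t=1,j=1: stock 84.8000 → up 89.8880 (V=53.0985), down 60.2080 (V=23.4786). Price 49.0870; hedge Δ=0.9980, bond B=-35.5412.
  t=0,j=0: stock 80.0000 → up 84.8000 (V=49.0870), down 56.8000 (V=21.2529). Price 45.3410; hedge Δ=0.9941, bond B=-34.1852.
Each (Δ,B) replicates both successor values, so the strategy is self-financing and V0 is arbitrage-free.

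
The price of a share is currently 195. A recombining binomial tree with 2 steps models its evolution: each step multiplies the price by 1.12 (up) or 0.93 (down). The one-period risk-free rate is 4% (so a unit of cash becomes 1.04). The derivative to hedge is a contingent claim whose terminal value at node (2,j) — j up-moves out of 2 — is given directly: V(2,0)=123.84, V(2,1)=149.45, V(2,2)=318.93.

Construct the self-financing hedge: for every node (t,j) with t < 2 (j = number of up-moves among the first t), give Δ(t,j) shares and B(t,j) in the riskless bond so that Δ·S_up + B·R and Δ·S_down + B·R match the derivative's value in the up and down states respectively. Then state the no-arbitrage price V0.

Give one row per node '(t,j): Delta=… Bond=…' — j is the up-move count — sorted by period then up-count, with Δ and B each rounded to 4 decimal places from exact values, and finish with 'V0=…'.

(0,0): Delta=2.8263 Bond=-364.6315
(1,0): Delta=0.7433 Bond=-1.4560
(1,1): Delta=4.0842 Bond=-653.9519
V0=186.4978

No-arbitrage ⇒ martingale measure with p* = (R−d)/(u−d) = 0.5789.
Terminal payoffs: V(2,0)=123.8400, V(2,1)=149.4500, V(2,2)=318.9300
Node (1,0) S=181.3500: V=(p*·149.4500+(1−p*)·123.8400)/1.04=133.3335; Δ=(149.4500−123.8400)/(203.1120−168.6555)=0.7433; B=V−Δ·S=-1.4560
Node (1,1) S=218.4000: V=(p*·318.9300+(1−p*)·149.4500)/1.04=238.0481; Δ=(318.9300−149.4500)/(244.6080−203.1120)=4.0842; B=V−Δ·S=-653.9519
Node (0,0) S=195.0000: V=(p*·238.0481+(1−p*)·133.3335)/1.04=186.4978; Δ=(238.0481−133.3335)/(218.4000−181.3500)=2.8263; B=V−Δ·S=-364.6315
Each (Δ,B) replicates both successor values, so the strategy is self-financing and V0 is arbitrage-free.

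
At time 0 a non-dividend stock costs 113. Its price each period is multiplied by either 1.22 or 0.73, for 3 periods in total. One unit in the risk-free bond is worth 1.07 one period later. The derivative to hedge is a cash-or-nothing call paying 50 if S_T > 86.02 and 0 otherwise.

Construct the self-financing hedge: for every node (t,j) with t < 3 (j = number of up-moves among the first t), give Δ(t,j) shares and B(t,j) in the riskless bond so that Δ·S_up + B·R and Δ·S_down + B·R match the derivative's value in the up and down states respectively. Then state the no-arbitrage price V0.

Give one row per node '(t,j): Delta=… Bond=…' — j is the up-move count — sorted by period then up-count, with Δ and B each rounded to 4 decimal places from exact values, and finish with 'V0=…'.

The replicating-portfolio and risk-neutral prices coincide; use p* = (1.07−0.73)/(1.22−0.73) = 0.6939 for the latter.
At expiry t=3: V(3,0)=0.0000, V(3,1)=0.0000, V(3,2)=50.0000, V(3,3)=50.0000
(2,0): S=60.2177. Δ = (V_up−V_dn)/(S_up−S_dn) = (0.0000−0.0000)/(73.4656−43.9589) = 0.0000. V = [p*·0.0000 + (1−p*)·0.0000]/1.07 = 0.0000. B = V − Δ·S = 0.0000.
(2,1): S=100.6378. Δ = (V_up−V_dn)/(S_up−S_dn) = (50.0000−0.0000)/(122.7781−73.4656) = 1.0139. V = [p*·50.0000 + (1−p*)·0.0000]/1.07 = 32.4242. B = V − Δ·S = -69.6166.
(2,2): S=168.1892. Δ = (V_up−V_dn)/(S_up−S_dn) = (50.0000−50.0000)/(205.1908−122.7781) = 0.0000. V = [p*·50.0000 + (1−p*)·50.0000]/1.07 = 46.7290. B = V − Δ·S = 46.7290.
(1,0): S=82.4900. Δ = (V_up−V_dn)/(S_up−S_dn) = (32.4242−0.0000)/(100.6378−60.2177) = 0.8022. V = [p*·32.4242 + (1−p*)·0.0000]/1.07 = 21.0266. B = V − Δ·S = -45.1453.
(1,1): S=137.8600. Δ = (V_up−V_dn)/(S_up−S_dn) = (46.7290−32.4242)/(168.1892−100.6378) = 0.2118. V = [p*·46.7290 + (1−p*)·32.4242]/1.07 = 39.5794. B = V − Δ·S = 10.3860.
(0,0): S=113.0000. Δ = (V_up−V_dn)/(S_up−S_dn) = (39.5794−21.0266)/(137.8600−82.4900) = 0.3351. V = [p*·39.5794 + (1−p*)·21.0266]/1.07 = 31.6822. B = V − Δ·S = -6.1807.
Check: Δ(0,0)·S0 + B(0,0) = 31.6822 = V0.

(0,0): Delta=0.3351 Bond=-6.1807
(1,0): Delta=0.8022 Bond=-45.1453
(1,1): Delta=0.2118 Bond=10.3860
(2,0): Delta=0.0000 Bond=0.0000
(2,1): Delta=1.0139 Bond=-69.6166
(2,2): Delta=0.0000 Bond=46.7290
V0=31.6822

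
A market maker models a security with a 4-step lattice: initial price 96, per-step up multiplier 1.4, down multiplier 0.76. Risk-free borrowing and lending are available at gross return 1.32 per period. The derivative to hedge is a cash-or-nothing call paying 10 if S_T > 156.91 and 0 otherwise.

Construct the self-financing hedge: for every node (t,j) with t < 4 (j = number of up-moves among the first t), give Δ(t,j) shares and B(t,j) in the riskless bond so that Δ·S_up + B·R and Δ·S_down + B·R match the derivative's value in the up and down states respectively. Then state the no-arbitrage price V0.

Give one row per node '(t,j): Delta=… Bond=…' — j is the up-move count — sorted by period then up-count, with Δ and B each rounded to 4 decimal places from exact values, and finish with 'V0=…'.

Under the risk-neutral measure, an up-move has probability p* = (R−d)/(u−d) = 0.8750 and values discount at R = 1.32.
Terminal values V(4,·): V(4,0)=0.0000, V(4,1)=0.0000, V(4,2)=0.0000, V(4,3)=10.0000, V(4,4)=10.0000
(3,0): S=42.1417. Δ = (V_up−V_dn)/(S_up−S_dn) = (0.0000−0.0000)/(58.9984−32.0277) = 0.0000. V = [p*·0.0000 + (1−p*)·0.0000]/1.32 = 0.0000. B = V − Δ·S = 0.0000.
(3,1): S=77.6294. Δ = (V_up−V_dn)/(S_up−S_dn) = (0.0000−0.0000)/(108.6812−58.9984) = 0.0000. V = [p*·0.0000 + (1−p*)·0.0000]/1.32 = 0.0000. B = V − Δ·S = 0.0000.
(3,2): S=143.0016. Δ = (V_up−V_dn)/(S_up−S_dn) = (10.0000−0.0000)/(200.2022−108.6812) = 0.1093. V = [p*·10.0000 + (1−p*)·0.0000]/1.32 = 6.6288. B = V − Δ·S = -8.9962.
(3,3): S=263.4240. Δ = (V_up−V_dn)/(S_up−S_dn) = (10.0000−10.0000)/(368.7936−200.2022) = 0.0000. V = [p*·10.0000 + (1−p*)·10.0000]/1.32 = 7.5758. B = V − Δ·S = 7.5758.
(2,0): S=55.4496. Δ = (V_up−V_dn)/(S_up−S_dn) = (0.0000−0.0000)/(77.6294−42.1417) = 0.0000. V = [p*·0.0000 + (1−p*)·0.0000]/1.32 = 0.0000. B = V − Δ·S = 0.0000.
(2,1): S=102.1440. Δ = (V_up−V_dn)/(S_up−S_dn) = (6.6288−0.0000)/(143.0016−77.6294) = 0.1014. V = [p*·6.6288 + (1−p*)·0.0000]/1.32 = 4.3941. B = V − Δ·S = -5.9634.
(2,2): S=188.1600. Δ = (V_up−V_dn)/(S_up−S_dn) = (7.5758−6.6288)/(263.4240−143.0016) = 0.0079. V = [p*·7.5758 + (1−p*)·6.6288]/1.32 = 5.6495. B = V − Δ·S = 4.1699.
(1,0): S=72.9600. Δ = (V_up−V_dn)/(S_up−S_dn) = (4.3941−0.0000)/(102.1440−55.4496) = 0.0941. V = [p*·4.3941 + (1−p*)·0.0000]/1.32 = 2.9127. B = V − Δ·S = -3.9530.
(1,1): S=134.4000. Δ = (V_up−V_dn)/(S_up−S_dn) = (5.6495−4.3941)/(188.1600−102.1440) = 0.0146. V = [p*·5.6495 + (1−p*)·4.3941]/1.32 = 4.1611. B = V − Δ·S = 2.1994.
(0,0): S=96.0000. Δ = (V_up−V_dn)/(S_up−S_dn) = (4.1611−2.9127)/(134.4000−72.9600) = 0.0203. V = [p*·4.1611 + (1−p*)·2.9127]/1.32 = 3.0341. B = V − Δ·S = 1.0836.
The time-0 hedge costs 3.0341, which is the no-arbitrage price.

(0,0): Delta=0.0203 Bond=1.0836
(1,0): Delta=0.0941 Bond=-3.9530
(1,1): Delta=0.0146 Bond=2.1994
(2,0): Delta=0.0000 Bond=0.0000
(2,1): Delta=0.1014 Bond=-5.9634
(2,2): Delta=0.0079 Bond=4.1699
(3,0): Delta=0.0000 Bond=0.0000
(3,1): Delta=0.0000 Bond=0.0000
(3,2): Delta=0.1093 Bond=-8.9962
(3,3): Delta=0.0000 Bond=7.5758
V0=3.0341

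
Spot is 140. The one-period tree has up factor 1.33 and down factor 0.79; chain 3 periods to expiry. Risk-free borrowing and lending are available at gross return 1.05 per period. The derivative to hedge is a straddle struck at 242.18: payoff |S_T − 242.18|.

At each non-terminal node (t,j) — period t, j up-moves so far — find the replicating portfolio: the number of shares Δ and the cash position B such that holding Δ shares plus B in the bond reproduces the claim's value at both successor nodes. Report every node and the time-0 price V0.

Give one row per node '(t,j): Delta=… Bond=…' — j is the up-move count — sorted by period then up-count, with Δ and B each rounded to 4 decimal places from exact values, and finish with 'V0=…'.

(0,0): Delta=-0.5150 Bond=158.1164
(1,0): Delta=-1.0000 Bond=219.6644
(1,1): Delta=-0.2047 Bond=108.2537
(2,0): Delta=-1.0000 Bond=230.6476
(2,1): Delta=-1.0000 Bond=230.6476
(2,2): Delta=0.3040 Bond=-12.3134
V0=86.0179

Under the risk-neutral measure, an up-move has probability p* = (R−d)/(u−d) = 0.4815 and values discount at R = 1.05.
Terminal values V(3,·): V(3,0)=173.1545, V(3,1)=125.9726, V(3,2)=46.5397, V(3,3)=87.1892
  t=2,j=0: stock 87.3740 → up 116.2074 (V=125.9726), down 69.0255 (V=173.1545). Price 143.2736; hedge Δ=-1.0000, bond B=230.6476.
  t=2,j=1: stock 147.0980 → up 195.6403 (V=46.5397), down 116.2074 (V=125.9726). Price 83.5496; hedge Δ=-1.0000, bond B=230.6476.
  t=2,j=2: stock 247.6460 → up 329.3692 (V=87.1892), down 195.6403 (V=46.5397). Price 62.9635; hedge Δ=0.3040, bond B=-12.3134.
  t=1,j=0: stock 110.6000 → up 147.0980 (V=83.5496), down 87.3740 (V=143.2736). Price 109.0644; hedge Δ=-1.0000, bond B=219.6644.
  t=1,j=1: stock 186.2000 → up 247.6460 (V=62.9635), down 147.0980 (V=83.5496). Price 70.1312; hedge Δ=-0.2047, bond B=108.2537.
  t=0,j=0: stock 140.0000 → up 186.2000 (V=70.1312), down 110.6000 (V=109.0644). Price 86.0179; hedge Δ=-0.5150, bond B=158.1164.
Each (Δ,B) replicates both successor values, so the strategy is self-financing and V0 is arbitrage-free.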